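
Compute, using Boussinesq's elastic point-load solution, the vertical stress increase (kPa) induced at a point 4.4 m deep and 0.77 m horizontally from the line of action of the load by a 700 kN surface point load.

Δσ_z ≈ 16 kPa

Boussinesq vertical stress below a point load on an elastic half-space:
Δσ_z = 3P/(2πz²) · [1 + (r/z)²]^(−5/2)
r/z = 0.77/4.4 = 0.175; [1+(r/z)²]^(−5/2) = 0.92736.
Δσ_z = 3×700/(2π×4.4²) × 0.92736 = 17.264 × 0.92736 = 16.01 kPa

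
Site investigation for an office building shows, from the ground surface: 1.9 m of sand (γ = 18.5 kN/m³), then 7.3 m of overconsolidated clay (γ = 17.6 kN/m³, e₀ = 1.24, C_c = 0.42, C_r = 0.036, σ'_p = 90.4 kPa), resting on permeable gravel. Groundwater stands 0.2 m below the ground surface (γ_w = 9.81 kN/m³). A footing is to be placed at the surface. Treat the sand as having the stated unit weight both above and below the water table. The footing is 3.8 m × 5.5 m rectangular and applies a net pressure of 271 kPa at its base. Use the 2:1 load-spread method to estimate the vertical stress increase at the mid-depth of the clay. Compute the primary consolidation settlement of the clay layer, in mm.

Mid-depth of clay below the ground surface: z = 1.9 + 7.3/2 = 5.55 m.
Total vertical stress at mid-clay: σ_v = 18.5×1.9 + 17.6×3.65 = 99.39 kPa.
Pore pressure: u = 9.81×(5.55 − 0.2) = 52.483 kPa.
Initial effective stress: σ'_0 = σ_v − u = 99.39 − 52.483 = 46.907 kPa.
Stress increase at mid-clay by the 2:1 spreading method:
Δσ = qBL/((B+z)(L+z)) = 271×3.8×5.5/((3.8+5.55)(5.5+5.55)) = 54.82 kPa
Final effective stress: σ'_f = 46.907 + 54.82 = 101.73 kPa.
σ'_f = 101.73 > σ'_p = 90.4 kPa, so the stress path crosses the preconsolidation pressure — recompression up to σ'_p, then virgin compression beyond:
S_c = H/(1+e₀)·[C_r·log₁₀(σ'_p/σ'_0) + C_c·log₁₀(σ'_f/σ'_p)]
    = 7.3/2.24 × [0.036×log₁₀(90.4/46.907) + 0.42×log₁₀(101.73/90.4)]
    = 3.2589 × [0.010258 + 0.021538] = 0.1036 m

S_c ≈ 104 mm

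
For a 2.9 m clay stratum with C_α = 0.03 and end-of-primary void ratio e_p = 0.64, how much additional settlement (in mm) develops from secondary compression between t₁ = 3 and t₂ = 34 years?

Secondary compression: S_s = C_α·H/(1+e_p)·log₁₀(t₂/t₁)
S_s = 0.03×2.9/(1+0.64)×log₁₀(34/3)
    = 0.05305 × 1.054 = 0.05593 m

S_s ≈ 55.9 mm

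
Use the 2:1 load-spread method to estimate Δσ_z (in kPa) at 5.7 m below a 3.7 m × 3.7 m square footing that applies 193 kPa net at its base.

Δσ_z ≈ 29.9 kPa

By the 2:1 method the load spreads at 1 horizontal : 2 vertical, so at depth z the loaded area has grown by z in each plan dimension:
Δσ = qBL/((B+z)(L+z)) = 193×3.7×3.7/((3.7+5.7)(3.7+5.7)) = 29.902 kPa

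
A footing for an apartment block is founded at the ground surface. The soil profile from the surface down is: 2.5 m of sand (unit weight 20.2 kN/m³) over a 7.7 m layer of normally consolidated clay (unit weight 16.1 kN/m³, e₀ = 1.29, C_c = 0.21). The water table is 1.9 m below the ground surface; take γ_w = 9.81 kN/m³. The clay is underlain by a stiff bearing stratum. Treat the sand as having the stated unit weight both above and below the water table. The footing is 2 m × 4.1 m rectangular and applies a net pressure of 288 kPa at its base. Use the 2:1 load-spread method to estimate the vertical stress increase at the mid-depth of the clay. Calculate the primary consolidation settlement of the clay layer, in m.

S_c ≈ 0.102 m

Mid-depth of clay below the ground surface: z = 2.5 + 7.7/2 = 6.35 m.
Total vertical stress at mid-clay: σ_v = 20.2×2.5 + 16.1×3.85 = 112.49 kPa.
Pore pressure: u = 9.81×(6.35 − 1.9) = 43.655 kPa.
Initial effective stress: σ'_0 = σ_v − u = 112.49 − 43.655 = 68.835 kPa.
Stress increase at mid-clay by the 2:1 spreading method:
Δσ = qBL/((B+z)(L+z)) = 288×2×4.1/((2+6.35)(4.1+6.35)) = 27.065 kPa
Final effective stress: σ'_f = σ'_0 + Δσ = 68.835 + 27.065 = 95.9 kPa.
Normally consolidated clay, so the full stress increment lies on the virgin compression line:
S_c = C_c·H/(1+e₀)·log₁₀(σ'_f/σ'_0) = 0.21×7.7/(1+1.29)×log₁₀(95.9/68.835)
    = 0.70611 × 0.14401 = 0.1017 m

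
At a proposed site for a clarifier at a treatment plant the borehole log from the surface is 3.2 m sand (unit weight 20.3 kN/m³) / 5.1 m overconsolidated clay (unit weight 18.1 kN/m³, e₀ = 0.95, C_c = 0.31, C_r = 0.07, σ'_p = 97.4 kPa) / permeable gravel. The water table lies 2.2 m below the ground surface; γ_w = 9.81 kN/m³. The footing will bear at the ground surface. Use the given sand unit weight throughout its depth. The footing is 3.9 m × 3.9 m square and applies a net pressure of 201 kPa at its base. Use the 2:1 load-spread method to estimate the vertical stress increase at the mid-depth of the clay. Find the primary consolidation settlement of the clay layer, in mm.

S_c ≈ 59.4 mm

Mid-depth of clay below the ground surface: z = 3.2 + 5.1/2 = 5.75 m.
Total vertical stress at mid-clay: σ_v = 20.3×3.2 + 18.1×2.55 = 111.12 kPa.
Pore pressure: u = 9.81×(5.75 − 2.2) = 34.825 kPa.
Initial effective stress: σ'_0 = σ_v − u = 111.12 − 34.825 = 76.295 kPa.
Stress increase at mid-clay by the 2:1 spreading method:
Δσ = qBL/((B+z)(L+z)) = 201×3.9×3.9/((3.9+5.75)(3.9+5.75)) = 32.83 kPa
Final effective stress: σ'_f = 76.295 + 32.83 = 109.12 kPa.
σ'_f = 109.12 > σ'_p = 97.4 kPa, so the stress path crosses the preconsolidation pressure — recompression up to σ'_p, then virgin compression beyond:
S_c = H/(1+e₀)·[C_r·log₁₀(σ'_p/σ'_0) + C_c·log₁₀(σ'_f/σ'_p)]
    = 5.1/1.95 × [0.07×log₁₀(97.4/76.295) + 0.31×log₁₀(109.12/97.4)]
    = 2.6154 × [0.0074244 + 0.015297] = 0.05943 m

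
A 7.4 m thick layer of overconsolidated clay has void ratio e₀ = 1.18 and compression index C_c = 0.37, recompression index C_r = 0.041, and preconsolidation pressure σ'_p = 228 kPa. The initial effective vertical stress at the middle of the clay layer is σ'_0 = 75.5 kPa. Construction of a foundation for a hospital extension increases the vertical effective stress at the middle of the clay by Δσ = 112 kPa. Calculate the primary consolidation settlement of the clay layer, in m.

S_c ≈ 0.055 m

Final effective stress: σ'_f = 75.5 + 112 = 187.5 kPa.
σ'_f = 187.5 ≤ σ'_p = 228 kPa, so the clay remains overconsolidated and only the recompression index applies:
S_c = C_r·H/(1+e₀)·log₁₀(σ'_f/σ'_0) = 0.041×7.4/2.18×log₁₀(187.5/75.5)
    = 0.13917 × 0.39505 = 0.05498 m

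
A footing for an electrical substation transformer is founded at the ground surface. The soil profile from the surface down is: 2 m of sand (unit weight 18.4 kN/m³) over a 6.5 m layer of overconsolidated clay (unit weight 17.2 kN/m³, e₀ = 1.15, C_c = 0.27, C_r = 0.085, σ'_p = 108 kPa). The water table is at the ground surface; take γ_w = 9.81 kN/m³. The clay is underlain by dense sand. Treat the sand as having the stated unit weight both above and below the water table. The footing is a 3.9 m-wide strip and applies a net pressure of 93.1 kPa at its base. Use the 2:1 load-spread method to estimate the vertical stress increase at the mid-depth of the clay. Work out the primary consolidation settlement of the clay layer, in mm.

Mid-depth of clay below the ground surface: z = 2 + 6.5/2 = 5.25 m.
Total vertical stress at mid-clay: σ_v = 18.4×2 + 17.2×3.25 = 92.7 kPa.
Pore pressure: u = 9.81×(5.25 − 0) = 51.503 kPa.
Initial effective stress: σ'_0 = σ_v − u = 92.7 − 51.503 = 41.197 kPa.
Stress increase at mid-clay by the 2:1 spreading method:
Δσ = qB/(B+z) = 93.1×3.9/(3.9+5.25) = 39.682 kPa
Final effective stress: σ'_f = 41.197 + 39.682 = 80.879 kPa.
σ'_f = 80.879 ≤ σ'_p = 108 kPa, so the clay remains overconsolidated and only the recompression index applies:
S_c = C_r·H/(1+e₀)·log₁₀(σ'_f/σ'_0) = 0.085×6.5/2.15×log₁₀(80.879/41.197)
    = 0.25698 × 0.29297 = 0.07529 m

S_c ≈ 75.3 mm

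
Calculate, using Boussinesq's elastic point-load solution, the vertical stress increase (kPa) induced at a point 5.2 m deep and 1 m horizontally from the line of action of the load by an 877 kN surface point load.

Boussinesq vertical stress below a point load on an elastic half-space:
Δσ_z = 3P/(2πz²) · [1 + (r/z)²]^(−5/2)
r/z = 1/5.2 = 0.19231; [1+(r/z)²]^(−5/2) = 0.91321.
Δσ_z = 3×877/(2π×5.2²) × 0.91321 = 15.486 × 0.91321 = 14.14 kPa

Δσ_z ≈ 14.1 kPa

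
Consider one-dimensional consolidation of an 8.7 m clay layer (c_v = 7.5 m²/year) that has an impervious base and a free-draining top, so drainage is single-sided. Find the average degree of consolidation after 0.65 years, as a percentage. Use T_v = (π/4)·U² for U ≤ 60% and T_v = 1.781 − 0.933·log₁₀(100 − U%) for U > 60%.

Drainage path length: H_d = H = 8.7 m (single drainage).
T_v = c_v·t/H_d² = 7.5×0.65/8.7² = 0.064407.
T_v = 0.064407 corresponds to the U ≤ 60% branch:
U = √(4T_v/π) = 0.2864

U ≈ 28.6 %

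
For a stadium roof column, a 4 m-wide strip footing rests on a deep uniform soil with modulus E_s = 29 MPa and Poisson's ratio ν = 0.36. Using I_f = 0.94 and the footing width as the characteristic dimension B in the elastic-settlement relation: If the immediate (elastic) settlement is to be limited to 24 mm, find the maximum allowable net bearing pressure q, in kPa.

q ≈ 213 kPa

E_s = 29 MPa = 29000 kPa.
S_e = q·B·(1−ν²)/E_s · I_f  ⇒  q = S_e·E_s / (B·(1−ν²)·I_f).
q = 0.024 × 29000 / (4 × 0.8704 × 0.94) = 212.7 kPa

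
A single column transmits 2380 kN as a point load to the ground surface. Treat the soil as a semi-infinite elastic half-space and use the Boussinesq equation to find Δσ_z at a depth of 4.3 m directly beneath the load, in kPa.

Boussinesq vertical stress below a point load on an elastic half-space:
Δσ_z = 3P/(2πz²) · [1 + (r/z)²]^(−5/2)
r/z = 0/4.3 = 0; [1+(r/z)²]^(−5/2) = 1.
Δσ_z = 3×2380/(2π×4.3²) × 1 = 61.458 × 1 = 61.46 kPa

Δσ_z ≈ 61.5 kPa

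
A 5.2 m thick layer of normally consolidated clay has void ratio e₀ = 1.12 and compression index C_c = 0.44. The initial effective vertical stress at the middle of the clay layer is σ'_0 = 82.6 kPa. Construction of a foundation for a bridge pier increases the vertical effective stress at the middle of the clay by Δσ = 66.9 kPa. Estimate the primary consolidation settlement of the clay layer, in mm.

Final effective stress: σ'_f = σ'_0 + Δσ = 82.6 + 66.9 = 149.5 kPa.
Normally consolidated clay, so the full stress increment lies on the virgin compression line:
S_c = C_c·H/(1+e₀)·log₁₀(σ'_f/σ'_0) = 0.44×5.2/(1+1.12)×log₁₀(149.5/82.6)
    = 1.0792 × 0.25766 = 0.2781 m

S_c ≈ 278 mm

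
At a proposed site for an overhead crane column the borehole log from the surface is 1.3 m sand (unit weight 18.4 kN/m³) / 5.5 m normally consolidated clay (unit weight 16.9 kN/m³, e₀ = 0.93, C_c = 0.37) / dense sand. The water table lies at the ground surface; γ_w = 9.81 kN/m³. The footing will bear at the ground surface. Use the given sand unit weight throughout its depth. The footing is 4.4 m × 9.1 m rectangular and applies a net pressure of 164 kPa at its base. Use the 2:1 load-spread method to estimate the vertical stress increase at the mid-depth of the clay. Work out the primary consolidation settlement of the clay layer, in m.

S_c ≈ 0.492 m

Mid-depth of clay below the ground surface: z = 1.3 + 5.5/2 = 4.05 m.
Total vertical stress at mid-clay: σ_v = 18.4×1.3 + 16.9×2.75 = 70.395 kPa.
Pore pressure: u = 9.81×(4.05 − 0) = 39.73 kPa.
Initial effective stress: σ'_0 = σ_v − u = 70.395 − 39.73 = 30.665 kPa.
Stress increase at mid-clay by the 2:1 spreading method:
Δσ = qBL/((B+z)(L+z)) = 164×4.4×9.1/((4.4+4.05)(9.1+4.05)) = 59.096 kPa
Final effective stress: σ'_f = σ'_0 + Δσ = 30.665 + 59.096 = 89.761 kPa.
Normally consolidated clay, so the full stress increment lies on the virgin compression line:
S_c = C_c·H/(1+e₀)·log₁₀(σ'_f/σ'_0) = 0.37×5.5/(1+0.93)×log₁₀(89.761/30.665)
    = 1.0544 × 0.46644 = 0.4918 m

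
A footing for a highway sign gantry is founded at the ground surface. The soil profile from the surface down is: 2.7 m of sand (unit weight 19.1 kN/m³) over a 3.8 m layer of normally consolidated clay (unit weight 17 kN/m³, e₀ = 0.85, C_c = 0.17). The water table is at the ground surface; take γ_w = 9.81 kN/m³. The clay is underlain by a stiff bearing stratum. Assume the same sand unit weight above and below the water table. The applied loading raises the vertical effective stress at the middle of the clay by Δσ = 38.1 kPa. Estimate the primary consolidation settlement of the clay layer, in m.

Mid-depth of clay below the ground surface: z = 2.7 + 3.8/2 = 4.6 m.
Total vertical stress at mid-clay: σ_v = 19.1×2.7 + 17×1.9 = 83.87 kPa.
Pore pressure: u = 9.81×(4.6 − 0) = 45.126 kPa.
Initial effective stress: σ'_0 = σ_v − u = 83.87 − 45.126 = 38.744 kPa.
Final effective stress: σ'_f = σ'_0 + Δσ = 38.744 + 38.1 = 76.844 kPa.
Normally consolidated clay, so the full stress increment lies on the virgin compression line:
S_c = C_c·H/(1+e₀)·log₁₀(σ'_f/σ'_0) = 0.17×3.8/(1+0.85)×log₁₀(76.844/38.744)
    = 0.34919 × 0.29741 = 0.1039 m

S_c ≈ 0.104 m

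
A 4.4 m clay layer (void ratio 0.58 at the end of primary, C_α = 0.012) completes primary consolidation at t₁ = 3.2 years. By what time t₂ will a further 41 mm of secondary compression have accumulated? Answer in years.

S_s = C_α·H/(1+e_p)·log₁₀(t₂/t₁) ⇒ log₁₀(t₂/t₁) = S_s·(1+e_p)/(C_α·H).
log₁₀(t₂/t₁) = 0.041 × (1+0.58) / (0.012×4.4) = 1.227
t₂ = t₁ × 10^1.227 = 3.2 × 16.86 = 53.96 years

t₂ ≈ 54 years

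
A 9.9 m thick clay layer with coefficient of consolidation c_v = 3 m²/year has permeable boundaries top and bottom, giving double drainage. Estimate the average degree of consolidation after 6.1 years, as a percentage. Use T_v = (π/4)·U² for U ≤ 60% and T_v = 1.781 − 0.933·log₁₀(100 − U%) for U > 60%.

Drainage path length: H_d = H/2 = 4.95 m (double drainage).
T_v = c_v·t/H_d² = 3×6.1/4.95² = 0.74686.
T_v = 0.74686 corresponds to the U > 60% branch:
U = 1 − 10^((1.781 − T_v)/0.933)/100 = 0.8716

U ≈ 87.2 %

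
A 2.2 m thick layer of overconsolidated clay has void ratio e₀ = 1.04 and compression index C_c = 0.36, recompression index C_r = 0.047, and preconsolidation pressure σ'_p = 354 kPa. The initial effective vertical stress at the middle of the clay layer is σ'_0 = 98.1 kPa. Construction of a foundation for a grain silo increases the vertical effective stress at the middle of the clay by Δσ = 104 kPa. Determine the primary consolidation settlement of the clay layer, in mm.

S_c ≈ 15.9 mm

Final effective stress: σ'_f = 98.1 + 104 = 202.1 kPa.
σ'_f = 202.1 ≤ σ'_p = 354 kPa, so the clay remains overconsolidated and only the recompression index applies:
S_c = C_r·H/(1+e₀)·log₁₀(σ'_f/σ'_0) = 0.047×2.2/2.04×log₁₀(202.1/98.1)
    = 0.050685 × 0.3139 = 0.01591 m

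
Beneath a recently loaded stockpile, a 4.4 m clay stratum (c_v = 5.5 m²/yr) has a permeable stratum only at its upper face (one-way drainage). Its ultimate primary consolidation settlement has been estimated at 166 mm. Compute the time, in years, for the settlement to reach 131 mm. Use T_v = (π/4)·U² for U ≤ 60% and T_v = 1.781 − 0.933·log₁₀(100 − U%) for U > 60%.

t ≈ 1.92 years

Drainage path length: H_d = H = 4.4 m (single drainage).
U = S(t)/S_ult = 131/166 = 0.7892.
U > 60%: T_v = 1.781 − 0.933·log₁₀(100 − 78.916) = 0.54575.
t = T_v·H_d²/c_v = 0.54575×4.4²/5.5 = 1.921 years.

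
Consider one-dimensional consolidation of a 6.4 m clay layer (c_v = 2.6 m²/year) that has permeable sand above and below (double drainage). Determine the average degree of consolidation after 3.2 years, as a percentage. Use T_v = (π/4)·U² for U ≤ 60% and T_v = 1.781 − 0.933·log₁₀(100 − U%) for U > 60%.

Drainage path length: H_d = H/2 = 3.2 m (double drainage).
T_v = c_v·t/H_d² = 2.6×3.2/3.2² = 0.8125.
T_v = 0.8125 corresponds to the U > 60% branch:
U = 1 − 10^((1.781 − T_v)/0.933)/100 = 0.8908

U ≈ 89.1 %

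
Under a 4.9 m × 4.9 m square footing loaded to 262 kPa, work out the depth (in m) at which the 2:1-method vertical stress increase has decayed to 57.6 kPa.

2:1 spreading — at depth z the loaded area has grown by z in each plan dimension:
qB²/(B+z)² = Δσ_z ⇒ z = B(√(q/Δσ_z) − 1) = 4.9×(√(262/57.6) − 1) = 5.55 m

z ≈ 5.55 m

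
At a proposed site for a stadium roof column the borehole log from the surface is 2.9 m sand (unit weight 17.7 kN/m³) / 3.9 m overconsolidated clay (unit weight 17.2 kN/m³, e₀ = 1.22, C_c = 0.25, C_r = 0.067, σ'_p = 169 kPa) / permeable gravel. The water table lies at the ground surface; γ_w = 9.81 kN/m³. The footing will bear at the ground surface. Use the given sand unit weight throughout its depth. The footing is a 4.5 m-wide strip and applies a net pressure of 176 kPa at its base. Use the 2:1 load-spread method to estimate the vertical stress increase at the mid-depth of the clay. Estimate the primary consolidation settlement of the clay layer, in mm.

Mid-depth of clay below the ground surface: z = 2.9 + 3.9/2 = 4.85 m.
Total vertical stress at mid-clay: σ_v = 17.7×2.9 + 17.2×1.95 = 84.87 kPa.
Pore pressure: u = 9.81×(4.85 − 0) = 47.578 kPa.
Initial effective stress: σ'_0 = σ_v − u = 84.87 − 47.578 = 37.292 kPa.
Stress increase at mid-clay by the 2:1 spreading method:
Δσ = qB/(B+z) = 176×4.5/(4.5+4.85) = 84.706 kPa
Final effective stress: σ'_f = 37.292 + 84.706 = 122 kPa.
σ'_f = 122 ≤ σ'_p = 169 kPa, so the clay remains overconsolidated and only the recompression index applies:
S_c = C_r·H/(1+e₀)·log₁₀(σ'_f/σ'_0) = 0.067×3.9/2.22×log₁₀(122/37.292)
    = 0.11771 × 0.51474 = 0.06059 m

S_c ≈ 60.6 mm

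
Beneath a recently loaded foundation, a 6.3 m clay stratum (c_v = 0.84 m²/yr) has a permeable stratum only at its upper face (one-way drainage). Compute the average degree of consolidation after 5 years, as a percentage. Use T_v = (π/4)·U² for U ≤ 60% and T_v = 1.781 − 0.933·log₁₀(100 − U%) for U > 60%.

U ≈ 36.7 %

Drainage path length: H_d = H = 6.3 m (single drainage).
T_v = c_v·t/H_d² = 0.84×5/6.3² = 0.10582.
T_v = 0.10582 corresponds to the U ≤ 60% branch:
U = √(4T_v/π) = 0.3671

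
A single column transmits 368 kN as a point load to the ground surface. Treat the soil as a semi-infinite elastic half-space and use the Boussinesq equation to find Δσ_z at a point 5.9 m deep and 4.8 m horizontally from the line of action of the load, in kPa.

Δσ_z ≈ 1.42 kPa

Boussinesq vertical stress below a point load on an elastic half-space:
Δσ_z = 3P/(2πz²) · [1 + (r/z)²]^(−5/2)
r/z = 4.8/5.9 = 0.81356; [1+(r/z)²]^(−5/2) = 0.28087.
Δσ_z = 3×368/(2π×5.9²) × 0.28087 = 5.0476 × 0.28087 = 1.418 kPa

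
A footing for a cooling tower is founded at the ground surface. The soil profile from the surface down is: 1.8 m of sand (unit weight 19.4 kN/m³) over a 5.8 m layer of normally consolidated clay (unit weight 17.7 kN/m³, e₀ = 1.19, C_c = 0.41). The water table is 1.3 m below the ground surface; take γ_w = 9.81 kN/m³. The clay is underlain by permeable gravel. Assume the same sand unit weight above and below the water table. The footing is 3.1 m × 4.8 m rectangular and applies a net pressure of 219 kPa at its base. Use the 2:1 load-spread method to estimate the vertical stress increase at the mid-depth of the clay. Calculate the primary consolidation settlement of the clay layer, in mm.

Mid-depth of clay below the ground surface: z = 1.8 + 5.8/2 = 4.7 m.
Total vertical stress at mid-clay: σ_v = 19.4×1.8 + 17.7×2.9 = 86.25 kPa.
Pore pressure: u = 9.81×(4.7 − 1.3) = 33.354 kPa.
Initial effective stress: σ'_0 = σ_v − u = 86.25 − 33.354 = 52.896 kPa.
Stress increase at mid-clay by the 2:1 spreading method:
Δσ = qBL/((B+z)(L+z)) = 219×3.1×4.8/((3.1+4.7)(4.8+4.7)) = 43.977 kPa
Final effective stress: σ'_f = σ'_0 + Δσ = 52.896 + 43.977 = 96.873 kPa.
Normally consolidated clay, so the full stress increment lies on the virgin compression line:
S_c = C_c·H/(1+e₀)·log₁₀(σ'_f/σ'_0) = 0.41×5.8/(1+1.19)×log₁₀(96.873/52.896)
    = 1.0858 × 0.26278 = 0.2853 m

S_c ≈ 285 mm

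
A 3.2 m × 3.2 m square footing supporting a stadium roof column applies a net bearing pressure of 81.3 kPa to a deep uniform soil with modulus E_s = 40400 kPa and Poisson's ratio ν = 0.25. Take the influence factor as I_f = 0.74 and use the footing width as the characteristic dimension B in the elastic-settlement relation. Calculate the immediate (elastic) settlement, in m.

S_e ≈ 0.00447 m

Immediate (elastic) settlement: S_e = q·B·(1−ν²)/E_s · I_f.
S_e = 81.3 × 3.2 × (1 − 0.25²) / 40400 × 0.74
    = 81.3 × 3.2 × 0.9375 / 40400 × 0.74
    = 0.004467 m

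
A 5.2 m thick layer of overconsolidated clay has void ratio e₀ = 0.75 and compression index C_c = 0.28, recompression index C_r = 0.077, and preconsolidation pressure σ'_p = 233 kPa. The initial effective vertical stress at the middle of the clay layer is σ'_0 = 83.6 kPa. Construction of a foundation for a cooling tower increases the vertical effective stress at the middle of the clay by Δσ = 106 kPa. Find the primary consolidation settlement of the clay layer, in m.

S_c ≈ 0.0814 m

Final effective stress: σ'_f = 83.6 + 106 = 189.6 kPa.
σ'_f = 189.6 ≤ σ'_p = 233 kPa, so the clay remains overconsolidated and only the recompression index applies:
S_c = C_r·H/(1+e₀)·log₁₀(σ'_f/σ'_0) = 0.077×5.2/1.75×log₁₀(189.6/83.6)
    = 0.2288 × 0.35563 = 0.08137 m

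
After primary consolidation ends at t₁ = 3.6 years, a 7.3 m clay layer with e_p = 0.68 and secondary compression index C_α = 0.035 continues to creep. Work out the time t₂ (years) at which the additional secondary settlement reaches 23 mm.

t₂ ≈ 5.1 years

S_s = C_α·H/(1+e_p)·log₁₀(t₂/t₁) ⇒ log₁₀(t₂/t₁) = S_s·(1+e_p)/(C_α·H).
log₁₀(t₂/t₁) = 0.023 × (1+0.68) / (0.035×7.3) = 0.1512
t₂ = t₁ × 10^0.1512 = 3.6 × 1.417 = 5.1 years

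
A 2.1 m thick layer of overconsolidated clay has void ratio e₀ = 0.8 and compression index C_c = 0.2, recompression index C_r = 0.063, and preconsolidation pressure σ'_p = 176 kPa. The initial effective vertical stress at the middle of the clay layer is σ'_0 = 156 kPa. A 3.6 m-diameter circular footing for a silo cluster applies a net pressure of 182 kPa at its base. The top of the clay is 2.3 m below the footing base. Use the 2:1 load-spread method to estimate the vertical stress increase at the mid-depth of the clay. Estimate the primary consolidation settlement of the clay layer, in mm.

S_c ≈ 19.2 mm

Mid-depth of clay below the footing base: z = 2.3 + 2.1/2 = 3.35 m.
Stress increase at mid-clay by the 2:1 spreading method:
Δσ ≈ qD²/(D+z)² = 182×3.6²/(3.6+3.35)² = 48.832 kPa
Final effective stress: σ'_f = 156 + 48.832 = 204.83 kPa.
σ'_f = 204.83 > σ'_p = 176 kPa, so the stress path crosses the preconsolidation pressure — recompression up to σ'_p, then virgin compression beyond:
S_c = H/(1+e₀)·[C_r·log₁₀(σ'_p/σ'_0) + C_c·log₁₀(σ'_f/σ'_p)]
    = 2.1/1.8 × [0.063×log₁₀(176/156) + 0.2×log₁₀(204.83/176)]
    = 1.1667 × [0.0033004 + 0.013176] = 0.01922 m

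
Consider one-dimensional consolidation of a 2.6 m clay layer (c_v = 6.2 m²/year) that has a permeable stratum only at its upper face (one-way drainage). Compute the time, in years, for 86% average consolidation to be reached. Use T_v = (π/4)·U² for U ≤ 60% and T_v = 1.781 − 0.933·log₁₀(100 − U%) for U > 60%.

t ≈ 0.776 years

Drainage path length: H_d = H = 2.6 m (single drainage).
U > 60%: T_v = 1.781 − 0.933·log₁₀(100 − 86) = 0.71166.
t = T_v·H_d²/c_v = 0.71166×2.6²/6.2 = 0.7759 years.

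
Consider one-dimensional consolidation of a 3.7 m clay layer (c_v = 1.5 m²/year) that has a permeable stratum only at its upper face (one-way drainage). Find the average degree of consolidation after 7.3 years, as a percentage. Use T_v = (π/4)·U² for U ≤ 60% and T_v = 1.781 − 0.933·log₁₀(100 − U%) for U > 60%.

U ≈ 88.7 %

Drainage path length: H_d = H = 3.7 m (single drainage).
T_v = c_v·t/H_d² = 1.5×7.3/3.7² = 0.79985.
T_v = 0.79985 corresponds to the U > 60% branch:
U = 1 − 10^((1.781 − T_v)/0.933)/100 = 0.8874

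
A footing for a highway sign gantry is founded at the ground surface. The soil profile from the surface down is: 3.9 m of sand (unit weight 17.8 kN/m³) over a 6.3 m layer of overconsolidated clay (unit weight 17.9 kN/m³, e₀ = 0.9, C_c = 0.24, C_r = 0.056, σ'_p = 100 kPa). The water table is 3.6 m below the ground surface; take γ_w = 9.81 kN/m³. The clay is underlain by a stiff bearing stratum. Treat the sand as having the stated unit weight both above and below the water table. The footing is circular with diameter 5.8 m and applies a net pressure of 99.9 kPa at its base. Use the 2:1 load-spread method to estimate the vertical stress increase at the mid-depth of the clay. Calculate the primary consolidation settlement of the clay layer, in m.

S_c ≈ 0.0469 m

Mid-depth of clay below the ground surface: z = 3.9 + 6.3/2 = 7.05 m.
Total vertical stress at mid-clay: σ_v = 17.8×3.9 + 17.9×3.15 = 125.8 kPa.
Pore pressure: u = 9.81×(7.05 − 3.6) = 33.845 kPa.
Initial effective stress: σ'_0 = σ_v − u = 125.8 − 33.845 = 91.955 kPa.
Stress increase at mid-clay by the 2:1 spreading method:
Δσ ≈ qD²/(D+z)² = 99.9×5.8²/(5.8+7.05)² = 20.352 kPa
Final effective stress: σ'_f = 91.955 + 20.352 = 112.31 kPa.
σ'_f = 112.31 > σ'_p = 100 kPa, so the stress path crosses the preconsolidation pressure — recompression up to σ'_p, then virgin compression beyond:
S_c = H/(1+e₀)·[C_r·log₁₀(σ'_p/σ'_0) + C_c·log₁₀(σ'_f/σ'_p)]
    = 6.3/1.9 × [0.056×log₁₀(100/91.955) + 0.24×log₁₀(112.31/100)]
    = 3.3158 × [0.0020398 + 0.0121] = 0.04688 m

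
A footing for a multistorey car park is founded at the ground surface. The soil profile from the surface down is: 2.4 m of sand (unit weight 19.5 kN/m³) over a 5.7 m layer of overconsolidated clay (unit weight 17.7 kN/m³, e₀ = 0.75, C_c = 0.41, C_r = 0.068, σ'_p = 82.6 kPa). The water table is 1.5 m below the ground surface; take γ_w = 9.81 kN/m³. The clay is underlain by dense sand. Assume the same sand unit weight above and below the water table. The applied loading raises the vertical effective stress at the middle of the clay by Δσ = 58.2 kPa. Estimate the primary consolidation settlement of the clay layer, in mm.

Mid-depth of clay below the ground surface: z = 2.4 + 5.7/2 = 5.25 m.
Total vertical stress at mid-clay: σ_v = 19.5×2.4 + 17.7×2.85 = 97.245 kPa.
Pore pressure: u = 9.81×(5.25 − 1.5) = 36.788 kPa.
Initial effective stress: σ'_0 = σ_v − u = 97.245 − 36.788 = 60.457 kPa.
Final effective stress: σ'_f = 60.457 + 58.2 = 118.66 kPa.
σ'_f = 118.66 > σ'_p = 82.6 kPa, so the stress path crosses the preconsolidation pressure — recompression up to σ'_p, then virgin compression beyond:
S_c = H/(1+e₀)·[C_r·log₁₀(σ'_p/σ'_0) + C_c·log₁₀(σ'_f/σ'_p)]
    = 5.7/1.75 × [0.068×log₁₀(82.6/60.457) + 0.41×log₁₀(118.66/82.6)]
    = 3.2571 × [0.0092163 + 0.064503] = 0.2401 m

S_c ≈ 240 mm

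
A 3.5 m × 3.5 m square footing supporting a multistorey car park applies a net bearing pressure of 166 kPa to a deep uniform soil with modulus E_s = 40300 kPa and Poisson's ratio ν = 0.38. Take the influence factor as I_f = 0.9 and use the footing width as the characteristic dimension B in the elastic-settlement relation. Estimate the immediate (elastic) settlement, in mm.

Immediate (elastic) settlement: S_e = q·B·(1−ν²)/E_s · I_f.
S_e = 166 × 3.5 × (1 − 0.38²) / 40300 × 0.9
    = 166 × 3.5 × 0.8556 / 40300 × 0.9
    = 0.0111 m = 11.1 mm

S_e ≈ 11.1 mm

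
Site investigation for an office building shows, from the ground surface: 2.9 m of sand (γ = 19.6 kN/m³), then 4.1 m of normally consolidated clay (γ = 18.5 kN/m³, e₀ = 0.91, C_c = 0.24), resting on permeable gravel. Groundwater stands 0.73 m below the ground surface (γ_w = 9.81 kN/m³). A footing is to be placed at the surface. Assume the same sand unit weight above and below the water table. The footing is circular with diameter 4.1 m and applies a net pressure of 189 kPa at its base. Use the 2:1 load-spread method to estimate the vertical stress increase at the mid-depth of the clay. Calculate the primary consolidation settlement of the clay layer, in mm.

Mid-depth of clay below the ground surface: z = 2.9 + 4.1/2 = 4.95 m.
Total vertical stress at mid-clay: σ_v = 19.6×2.9 + 18.5×2.05 = 94.765 kPa.
Pore pressure: u = 9.81×(4.95 − 0.73) = 41.398 kPa.
Initial effective stress: σ'_0 = σ_v − u = 94.765 − 41.398 = 53.367 kPa.
Stress increase at mid-clay by the 2:1 spreading method:
Δσ ≈ qD²/(D+z)² = 189×4.1²/(4.1+4.95)² = 38.791 kPa
Final effective stress: σ'_f = σ'_0 + Δσ = 53.367 + 38.791 = 92.158 kPa.
Normally consolidated clay, so the full stress increment lies on the virgin compression line:
S_c = C_c·H/(1+e₀)·log₁₀(σ'_f/σ'_0) = 0.24×4.1/(1+0.91)×log₁₀(92.158/53.367)
    = 0.51518 × 0.23726 = 0.1222 m

S_c ≈ 122 mm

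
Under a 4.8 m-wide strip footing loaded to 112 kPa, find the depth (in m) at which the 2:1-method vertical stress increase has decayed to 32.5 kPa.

z ≈ 11.7 m

2:1 spreading — at depth z the loaded area has grown by z in each plan dimension:
qB/(B+z) = Δσ_z ⇒ z = qB/Δσ_z − B = 112×4.8/32.5 − 4.8 = 11.74 m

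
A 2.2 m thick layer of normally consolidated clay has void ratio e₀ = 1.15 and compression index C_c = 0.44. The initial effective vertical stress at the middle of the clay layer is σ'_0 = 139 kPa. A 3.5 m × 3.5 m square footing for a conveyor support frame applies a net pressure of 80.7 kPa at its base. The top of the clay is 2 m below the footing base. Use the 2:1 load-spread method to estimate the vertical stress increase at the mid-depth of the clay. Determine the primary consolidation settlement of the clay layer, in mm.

S_c ≈ 29.6 mm

Mid-depth of clay below the footing base: z = 2 + 2.2/2 = 3.1 m.
Stress increase at mid-clay by the 2:1 spreading method:
Δσ = qBL/((B+z)(L+z)) = 80.7×3.5×3.5/((3.5+3.1)(3.5+3.1)) = 22.695 kPa
Final effective stress: σ'_f = σ'_0 + Δσ = 139 + 22.695 = 161.69 kPa.
Normally consolidated clay, so the full stress increment lies on the virgin compression line:
S_c = C_c·H/(1+e₀)·log₁₀(σ'_f/σ'_0) = 0.44×2.2/(1+1.15)×log₁₀(161.69/139)
    = 0.45023 × 0.065668 = 0.02957 m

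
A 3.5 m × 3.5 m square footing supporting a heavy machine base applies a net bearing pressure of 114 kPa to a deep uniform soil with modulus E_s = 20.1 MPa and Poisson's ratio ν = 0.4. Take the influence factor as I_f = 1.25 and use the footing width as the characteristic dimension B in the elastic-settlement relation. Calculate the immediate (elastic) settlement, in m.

Immediate (elastic) settlement: S_e = q·B·(1−ν²)/E_s · I_f.
E_s = 20.1 MPa = 20100 kPa.
S_e = 114 × 3.5 × (1 − 0.4²) / 20100 × 1.25
    = 114 × 3.5 × 0.84 / 20100 × 1.25
    = 0.02084 m

S_e ≈ 0.0208 m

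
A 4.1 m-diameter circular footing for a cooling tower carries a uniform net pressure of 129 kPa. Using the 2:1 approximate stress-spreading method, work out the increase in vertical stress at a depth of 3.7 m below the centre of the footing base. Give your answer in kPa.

By the 2:1 method the load spreads at 1 horizontal : 2 vertical, so at depth z the loaded area has grown by z in each plan dimension:
Δσ ≈ qD²/(D+z)² = 129×4.1²/(4.1+3.7)² = 35.643 kPa

Δσ_z ≈ 35.6 kPa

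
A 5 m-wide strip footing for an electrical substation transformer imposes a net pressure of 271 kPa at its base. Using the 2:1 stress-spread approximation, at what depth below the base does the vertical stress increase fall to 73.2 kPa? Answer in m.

z ≈ 13.5 m

2:1 spreading — at depth z the loaded area has grown by z in each plan dimension:
qB/(B+z) = Δσ_z ⇒ z = qB/Δσ_z − B = 271×5/73.2 − 5 = 13.51 m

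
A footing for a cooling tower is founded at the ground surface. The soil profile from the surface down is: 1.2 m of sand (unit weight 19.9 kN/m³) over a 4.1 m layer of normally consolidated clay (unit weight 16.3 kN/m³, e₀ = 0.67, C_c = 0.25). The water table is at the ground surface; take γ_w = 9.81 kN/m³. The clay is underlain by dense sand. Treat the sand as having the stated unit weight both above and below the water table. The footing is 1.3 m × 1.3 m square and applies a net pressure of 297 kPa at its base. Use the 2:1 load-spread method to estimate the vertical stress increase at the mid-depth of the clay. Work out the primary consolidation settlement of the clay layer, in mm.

S_c ≈ 179 mm

Mid-depth of clay below the ground surface: z = 1.2 + 4.1/2 = 3.25 m.
Total vertical stress at mid-clay: σ_v = 19.9×1.2 + 16.3×2.05 = 57.295 kPa.
Pore pressure: u = 9.81×(3.25 − 0) = 31.883 kPa.
Initial effective stress: σ'_0 = σ_v − u = 57.295 − 31.883 = 25.412 kPa.
Stress increase at mid-clay by the 2:1 spreading method:
Δσ = qBL/((B+z)(L+z)) = 297×1.3×1.3/((1.3+3.25)(1.3+3.25)) = 24.245 kPa
Final effective stress: σ'_f = σ'_0 + Δσ = 25.412 + 24.245 = 49.657 kPa.
Normally consolidated clay, so the full stress increment lies on the virgin compression line:
S_c = C_c·H/(1+e₀)·log₁₀(σ'_f/σ'_0) = 0.25×4.1/(1+0.67)×log₁₀(49.657/25.412)
    = 0.61377 × 0.29094 = 0.1786 m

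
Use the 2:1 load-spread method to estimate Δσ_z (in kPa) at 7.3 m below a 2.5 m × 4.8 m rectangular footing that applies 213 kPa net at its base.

By the 2:1 method the load spreads at 1 horizontal : 2 vertical, so at depth z the loaded area has grown by z in each plan dimension:
Δσ = qBL/((B+z)(L+z)) = 213×2.5×4.8/((2.5+7.3)(4.8+7.3)) = 21.555 kPa

Δσ_z ≈ 21.6 kPa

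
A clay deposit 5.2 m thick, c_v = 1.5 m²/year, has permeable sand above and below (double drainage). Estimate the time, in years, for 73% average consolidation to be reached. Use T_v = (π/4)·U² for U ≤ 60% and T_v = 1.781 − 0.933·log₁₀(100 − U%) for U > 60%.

Drainage path length: H_d = H/2 = 2.6 m (double drainage).
U > 60%: T_v = 1.781 − 0.933·log₁₀(100 − 73) = 0.44554.
t = T_v·H_d²/c_v = 0.44554×2.6²/1.5 = 2.008 years.

t ≈ 2.01 years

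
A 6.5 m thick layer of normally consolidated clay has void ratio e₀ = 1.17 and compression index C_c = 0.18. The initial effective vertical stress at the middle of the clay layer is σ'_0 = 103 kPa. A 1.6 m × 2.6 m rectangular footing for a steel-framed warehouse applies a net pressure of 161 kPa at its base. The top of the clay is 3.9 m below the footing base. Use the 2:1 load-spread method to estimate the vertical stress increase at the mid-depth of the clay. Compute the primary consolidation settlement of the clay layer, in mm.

Mid-depth of clay below the footing base: z = 3.9 + 6.5/2 = 7.15 m.
Stress increase at mid-clay by the 2:1 spreading method:
Δσ = qBL/((B+z)(L+z)) = 161×1.6×2.6/((1.6+7.15)(2.6+7.15)) = 7.8507 kPa
Final effective stress: σ'_f = σ'_0 + Δσ = 103 + 7.8507 = 110.85 kPa.
Normally consolidated clay, so the full stress increment lies on the virgin compression line:
S_c = C_c·H/(1+e₀)·log₁₀(σ'_f/σ'_0) = 0.18×6.5/(1+1.17)×log₁₀(110.85/103)
    = 0.53917 × 0.031898 = 0.0172 m

S_c ≈ 17.2 mm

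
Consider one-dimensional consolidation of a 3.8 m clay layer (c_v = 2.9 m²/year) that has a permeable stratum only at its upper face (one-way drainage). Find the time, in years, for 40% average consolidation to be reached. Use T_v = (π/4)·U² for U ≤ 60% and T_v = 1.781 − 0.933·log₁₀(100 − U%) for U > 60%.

Drainage path length: H_d = H = 3.8 m (single drainage).
U ≤ 60%: T_v = (π/4)·U² = (π/4)×0.4² = 0.12566.
t = T_v·H_d²/c_v = 0.12566×3.8²/2.9 = 0.6257 years.

t ≈ 0.626 years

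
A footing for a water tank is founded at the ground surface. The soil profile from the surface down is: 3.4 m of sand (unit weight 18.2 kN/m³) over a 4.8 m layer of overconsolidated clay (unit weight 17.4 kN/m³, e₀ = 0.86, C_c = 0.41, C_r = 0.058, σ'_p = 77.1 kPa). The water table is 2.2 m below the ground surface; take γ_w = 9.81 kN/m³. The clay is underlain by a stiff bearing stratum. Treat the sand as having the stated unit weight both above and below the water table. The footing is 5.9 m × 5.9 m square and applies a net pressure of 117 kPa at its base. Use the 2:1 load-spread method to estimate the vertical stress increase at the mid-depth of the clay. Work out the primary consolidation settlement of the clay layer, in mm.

S_c ≈ 118 mm

Mid-depth of clay below the ground surface: z = 3.4 + 4.8/2 = 5.8 m.
Total vertical stress at mid-clay: σ_v = 18.2×3.4 + 17.4×2.4 = 103.64 kPa.
Pore pressure: u = 9.81×(5.8 − 2.2) = 35.316 kPa.
Initial effective stress: σ'_0 = σ_v − u = 103.64 − 35.316 = 68.324 kPa.
Stress increase at mid-clay by the 2:1 spreading method:
Δσ = qBL/((B+z)(L+z)) = 117×5.9×5.9/((5.9+5.8)(5.9+5.8)) = 29.752 kPa
Final effective stress: σ'_f = 68.324 + 29.752 = 98.076 kPa.
σ'_f = 98.076 > σ'_p = 77.1 kPa, so the stress path crosses the preconsolidation pressure — recompression up to σ'_p, then virgin compression beyond:
S_c = H/(1+e₀)·[C_r·log₁₀(σ'_p/σ'_0) + C_c·log₁₀(σ'_f/σ'_p)]
    = 4.8/1.86 × [0.058×log₁₀(77.1/68.324) + 0.41×log₁₀(98.076/77.1)]
    = 2.5806 × [0.0030439 + 0.042848] = 0.1184 m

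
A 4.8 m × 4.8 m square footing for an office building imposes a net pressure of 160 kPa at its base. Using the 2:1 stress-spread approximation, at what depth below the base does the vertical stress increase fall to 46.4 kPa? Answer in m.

z ≈ 4.11 m

2:1 spreading — at depth z the loaded area has grown by z in each plan dimension:
qB²/(B+z)² = Δσ_z ⇒ z = B(√(q/Δσ_z) − 1) = 4.8×(√(160/46.4) − 1) = 4.113 m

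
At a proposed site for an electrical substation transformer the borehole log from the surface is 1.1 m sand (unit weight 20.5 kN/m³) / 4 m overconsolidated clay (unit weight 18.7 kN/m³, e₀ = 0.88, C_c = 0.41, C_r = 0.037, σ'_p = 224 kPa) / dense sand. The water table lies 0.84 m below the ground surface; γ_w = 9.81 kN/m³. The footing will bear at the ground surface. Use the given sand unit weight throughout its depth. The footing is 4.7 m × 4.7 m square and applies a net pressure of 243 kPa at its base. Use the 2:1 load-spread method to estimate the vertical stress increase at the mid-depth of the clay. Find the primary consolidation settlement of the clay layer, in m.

S_c ≈ 0.0412 m

Mid-depth of clay below the ground surface: z = 1.1 + 4/2 = 3.1 m.
Total vertical stress at mid-clay: σ_v = 20.5×1.1 + 18.7×2 = 59.95 kPa.
Pore pressure: u = 9.81×(3.1 − 0.84) = 22.171 kPa.
Initial effective stress: σ'_0 = σ_v − u = 59.95 − 22.171 = 37.779 kPa.
Stress increase at mid-clay by the 2:1 spreading method:
Δσ = qBL/((B+z)(L+z)) = 243×4.7×4.7/((4.7+3.1)(4.7+3.1)) = 88.229 kPa
Final effective stress: σ'_f = 37.779 + 88.229 = 126.01 kPa.
σ'_f = 126.01 ≤ σ'_p = 224 kPa, so the clay remains overconsolidated and only the recompression index applies:
S_c = C_r·H/(1+e₀)·log₁₀(σ'_f/σ'_0) = 0.037×4/1.88×log₁₀(126.01/37.779)
    = 0.078725 × 0.52315 = 0.04118 m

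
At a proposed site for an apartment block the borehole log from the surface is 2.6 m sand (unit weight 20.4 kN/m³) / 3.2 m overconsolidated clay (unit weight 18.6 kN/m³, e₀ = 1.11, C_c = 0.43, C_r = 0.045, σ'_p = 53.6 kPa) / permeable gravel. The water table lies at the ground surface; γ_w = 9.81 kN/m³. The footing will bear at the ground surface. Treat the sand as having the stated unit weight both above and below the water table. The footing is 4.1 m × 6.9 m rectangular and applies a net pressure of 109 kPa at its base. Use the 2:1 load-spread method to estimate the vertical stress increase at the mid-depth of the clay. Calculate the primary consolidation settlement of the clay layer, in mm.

S_c ≈ 103 mm

Mid-depth of clay below the ground surface: z = 2.6 + 3.2/2 = 4.2 m.
Total vertical stress at mid-clay: σ_v = 20.4×2.6 + 18.6×1.6 = 82.8 kPa.
Pore pressure: u = 9.81×(4.2 − 0) = 41.202 kPa.
Initial effective stress: σ'_0 = σ_v − u = 82.8 − 41.202 = 41.598 kPa.
Stress increase at mid-clay by the 2:1 spreading method:
Δσ = qBL/((B+z)(L+z)) = 109×4.1×6.9/((4.1+4.2)(6.9+4.2)) = 33.47 kPa
Final effective stress: σ'_f = 41.598 + 33.47 = 75.068 kPa.
σ'_f = 75.068 > σ'_p = 53.6 kPa, so the stress path crosses the preconsolidation pressure — recompression up to σ'_p, then virgin compression beyond:
S_c = H/(1+e₀)·[C_r·log₁₀(σ'_p/σ'_0) + C_c·log₁₀(σ'_f/σ'_p)]
    = 3.2/2.11 × [0.045×log₁₀(53.6/41.598) + 0.43×log₁₀(75.068/53.6)]
    = 1.5166 × [0.0049542 + 0.062905] = 0.1029 m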